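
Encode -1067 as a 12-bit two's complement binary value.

1. Binary of +1067:  010000101011
2. Invert bits:     101111010100
3. Add 1:           101111010101

Answer: 101111010101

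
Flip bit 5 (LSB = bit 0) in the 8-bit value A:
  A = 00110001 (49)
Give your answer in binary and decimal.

Mask = 1 << 5 = 00100000
Bit 5 of A is 1; XOR with the mask flips it to 0.
  00110001
^ 00100000
----------
  00010001

Answer: 00010001 (17)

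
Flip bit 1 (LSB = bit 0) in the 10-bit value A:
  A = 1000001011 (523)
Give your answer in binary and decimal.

Mask = 1 << 1 = 0000000010
Bit 1 of A is 1; XOR with the mask flips it to 0.
  1000001011
^ 0000000010
------------
  1000001001

Answer: 1000001001 (521)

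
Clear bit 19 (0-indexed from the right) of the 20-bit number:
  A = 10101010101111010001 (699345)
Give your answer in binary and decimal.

Mask = ~(1 << 19) = 01111111111111111111
Bit 19 of A is 1, so AND-ing with the mask clears it to 0.
  10101010101111010001
& 01111111111111111111
----------------------
  00101010101111010001

Answer: 00101010101111010001 (175057)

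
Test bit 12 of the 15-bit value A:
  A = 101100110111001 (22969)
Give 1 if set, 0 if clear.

Bit 12 is the 13th from the right.
  101100110111001
    ^
That bit is 1.

Answer: 1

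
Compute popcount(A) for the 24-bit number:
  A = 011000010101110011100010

011000010101110011100010
1-bits at positions (from bit 0 = LSB): 1, 5, 6, 7, 10, 11, 12, 14, 16, 21, 22
Count = 11

Answer: 11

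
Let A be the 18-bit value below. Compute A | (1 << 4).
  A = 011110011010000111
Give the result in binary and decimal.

Mask = 1 << 4 = 000000000000010000
Bit 4 of A is 0, so OR-ing with the mask flips it to 1.
  011110011010000111
| 000000000000010000
--------------------
  011110011010010111

Answer: 011110011010010111 (124567)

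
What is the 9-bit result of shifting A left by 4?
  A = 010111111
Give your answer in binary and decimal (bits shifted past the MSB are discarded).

Shift left by 4: drop the top 4 bit(s), append 4 zero(s) on the right.
  010111111  ->  discard [0101], keep [11111], append 0000
= 111110000

Answer: 111110000 (496)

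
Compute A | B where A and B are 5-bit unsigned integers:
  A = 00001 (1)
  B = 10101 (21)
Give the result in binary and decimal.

Apply | to each column (1 where either bit is 1):
  00001
| 10101
-------
  10101

Answer: 10101 (21)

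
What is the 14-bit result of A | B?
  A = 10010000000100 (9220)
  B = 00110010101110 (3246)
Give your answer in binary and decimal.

Apply | to each column (1 where either bit is 1):
  10010000000100
| 00110010101110
----------------
  10110010101110

Answer: 10110010101110 (11438)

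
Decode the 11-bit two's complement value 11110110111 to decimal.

MSB is 1, so the value is negative. Find the magnitude:
1. Invert bits:  00001001000
2. Add 1:        00001001001  = 73
3. Apply sign:   -73

Answer: -73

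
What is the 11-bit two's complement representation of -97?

1. Binary of +97:  00001100001
2. Invert bits:     11110011110
3. Add 1:           11110011111

Answer: 11110011111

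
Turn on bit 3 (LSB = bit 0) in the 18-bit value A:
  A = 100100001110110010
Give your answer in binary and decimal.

Mask = 1 << 3 = 000000000000001000
Bit 3 of A is 0, so OR-ing with the mask flips it to 1.
  100100001110110010
| 000000000000001000
--------------------
  100100001110111010

Answer: 100100001110111010 (148410)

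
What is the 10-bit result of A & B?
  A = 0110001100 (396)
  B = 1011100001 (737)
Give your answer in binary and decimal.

Apply & to each column (1 only where both bits are 1):
  0110001100
& 1011100001
------------
  0010000000

Answer: 0010000000 (128)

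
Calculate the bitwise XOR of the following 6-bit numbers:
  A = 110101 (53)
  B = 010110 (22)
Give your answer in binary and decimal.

Apply ^ to each column (1 where bits differ):
  110101
^ 010110
--------
  100011

Answer: 100011 (35)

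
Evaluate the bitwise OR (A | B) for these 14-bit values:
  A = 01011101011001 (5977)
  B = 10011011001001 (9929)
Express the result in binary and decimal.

Apply | to each column (1 where either bit is 1):
  01011101011001
| 10011011001001
----------------
  11011111011001

Answer: 11011111011001 (14297)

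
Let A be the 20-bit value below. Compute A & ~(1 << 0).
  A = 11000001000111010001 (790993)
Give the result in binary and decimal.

Mask = ~(1 << 0) = 11111111111111111110
Bit 0 of A is 1, so AND-ing with the mask clears it to 0.
  11000001000111010001
& 11111111111111111110
----------------------
  11000001000111010000

Answer: 11000001000111010000 (790992)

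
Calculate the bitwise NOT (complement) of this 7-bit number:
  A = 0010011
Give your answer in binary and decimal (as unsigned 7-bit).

Flip each bit (0->1, 1->0):
  0010011
  1101100

Answer: 1101100 (108)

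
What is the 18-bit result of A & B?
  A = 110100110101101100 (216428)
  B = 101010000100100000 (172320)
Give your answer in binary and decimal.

Apply & to each column (1 only where both bits are 1):
  110100110101101100
& 101010000100100000
--------------------
  100000000100100000

Answer: 100000000100100000 (131360)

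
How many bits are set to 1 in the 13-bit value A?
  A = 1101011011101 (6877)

1101011011101
1-bits at positions (from bit 0 = LSB): 0, 2, 3, 4, 6, 7, 9, 11, 12
Count = 9

Answer: 9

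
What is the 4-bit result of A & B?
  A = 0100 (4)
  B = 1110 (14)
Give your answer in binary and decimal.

Apply & to each column (1 only where both bits are 1):
  0100
& 1110
------
  0100

Answer: 0100 (4)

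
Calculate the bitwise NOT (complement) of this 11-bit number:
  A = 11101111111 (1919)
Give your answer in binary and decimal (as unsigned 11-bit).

Flip each bit (0->1, 1->0):
  11101111111
  00010000000

Answer: 00010000000 (128)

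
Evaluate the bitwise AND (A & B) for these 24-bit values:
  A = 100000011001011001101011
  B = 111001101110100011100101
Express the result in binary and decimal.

Apply & to each column (1 only where both bits are 1):
  100000011001011001101011
& 111001101110100011100101
--------------------------
  100000001000000001100001

Answer: 100000001000000001100001 (8421473)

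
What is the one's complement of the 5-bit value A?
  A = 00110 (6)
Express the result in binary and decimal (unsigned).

Flip each bit (0->1, 1->0):
  00110
  11001

Answer: 11001 (25)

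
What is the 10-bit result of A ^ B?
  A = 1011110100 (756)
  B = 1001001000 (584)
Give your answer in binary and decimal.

Apply ^ to each column (1 where bits differ):
  1011110100
^ 1001001000
------------
  0010111100

Answer: 0010111100 (188)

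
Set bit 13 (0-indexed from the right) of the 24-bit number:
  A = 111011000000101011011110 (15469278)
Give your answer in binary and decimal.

Mask = 1 << 13 = 000000000010000000000000
Bit 13 of A is 0, so OR-ing with the mask flips it to 1.
  111011000000101011011110
| 000000000010000000000000
--------------------------
  111011000010101011011110

Answer: 111011000010101011011110 (15477470)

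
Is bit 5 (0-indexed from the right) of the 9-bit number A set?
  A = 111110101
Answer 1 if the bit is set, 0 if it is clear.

Bit 5 is the 6th from the right.
  111110101
     ^
That bit is 1.

Answer: 1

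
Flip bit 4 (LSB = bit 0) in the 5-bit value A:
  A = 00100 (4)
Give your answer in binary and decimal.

Mask = 1 << 4 = 10000
Bit 4 of A is 0; XOR with the mask flips it to 1.
  00100
^ 10000
-------
  10100

Answer: 10100 (20)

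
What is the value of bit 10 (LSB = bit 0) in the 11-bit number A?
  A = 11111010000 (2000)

Bit 10 is the 11th from the right.
  11111010000
  ^
That bit is 1.

Answer: 1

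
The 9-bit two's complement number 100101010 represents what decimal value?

MSB is 1, so the value is negative. Find the magnitude:
1. Invert bits:  011010101
2. Add 1:        011010110  = 214
3. Apply sign:   -214

Answer: -214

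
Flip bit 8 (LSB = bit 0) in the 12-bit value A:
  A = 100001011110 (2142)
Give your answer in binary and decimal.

Mask = 1 << 8 = 000100000000
Bit 8 of A is 0; XOR with the mask flips it to 1.
  100001011110
^ 000100000000
--------------
  100101011110

Answer: 100101011110 (2398)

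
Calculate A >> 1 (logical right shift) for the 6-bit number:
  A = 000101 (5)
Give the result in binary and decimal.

Logical shift right by 1: drop the bottom 1 bit(s), prepend 1 zero(s) on the left.
  000101  ->  keep [00010], discard [1], prepend 0
= 000010

Answer: 000010 (2)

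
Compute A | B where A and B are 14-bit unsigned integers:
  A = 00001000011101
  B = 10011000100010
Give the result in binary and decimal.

Apply | to each column (1 where either bit is 1):
  00001000011101
| 10011000100010
----------------
  10011000111111

Answer: 10011000111111 (9791)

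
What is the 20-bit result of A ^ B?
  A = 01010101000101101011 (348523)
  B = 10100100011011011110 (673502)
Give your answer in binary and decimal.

Apply ^ to each column (1 where bits differ):
  01010101000101101011
^ 10100100011011011110
----------------------
  11110001011110110101

Answer: 11110001011110110101 (989109)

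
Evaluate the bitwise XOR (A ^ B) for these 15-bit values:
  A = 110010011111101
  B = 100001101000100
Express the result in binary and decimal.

Apply ^ to each column (1 where bits differ):
  110010011111101
^ 100001101000100
-----------------
  010011110111001

Answer: 010011110111001 (10169)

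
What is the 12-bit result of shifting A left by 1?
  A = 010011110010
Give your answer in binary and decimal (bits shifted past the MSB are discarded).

Shift left by 1: drop the top 1 bit(s), append 1 zero(s) on the right.
  010011110010  ->  discard [0], keep [10011110010], append 0
= 100111100100

Answer: 100111100100 (2532)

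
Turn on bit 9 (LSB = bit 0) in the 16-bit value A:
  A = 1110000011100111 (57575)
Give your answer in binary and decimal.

Mask = 1 << 9 = 0000001000000000
Bit 9 of A is 0, so OR-ing with the mask flips it to 1.
  1110000011100111
| 0000001000000000
------------------
  1110001011100111

Answer: 1110001011100111 (58087)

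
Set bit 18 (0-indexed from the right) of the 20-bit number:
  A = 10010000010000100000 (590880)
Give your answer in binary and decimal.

Mask = 1 << 18 = 01000000000000000000
Bit 18 of A is 0, so OR-ing with the mask flips it to 1.
  10010000010000100000
| 01000000000000000000
----------------------
  11010000010000100000

Answer: 11010000010000100000 (853024)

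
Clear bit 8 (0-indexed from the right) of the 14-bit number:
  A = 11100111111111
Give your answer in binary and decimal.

Mask = ~(1 << 8) = 11111011111111
Bit 8 of A is 1, so AND-ing with the mask clears it to 0.
  11100111111111
& 11111011111111
----------------
  11100011111111

Answer: 11100011111111 (14591)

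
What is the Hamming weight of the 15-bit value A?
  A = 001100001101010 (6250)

001100001101010
1-bits at positions (from bit 0 = LSB): 1, 3, 5, 6, 11, 12
Count = 6

Answer: 6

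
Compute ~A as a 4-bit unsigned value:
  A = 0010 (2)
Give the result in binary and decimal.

Flip each bit (0->1, 1->0):
  0010
  1101

Answer: 1101 (13)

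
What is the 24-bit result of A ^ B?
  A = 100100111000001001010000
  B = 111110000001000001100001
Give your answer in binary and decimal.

Apply ^ to each column (1 where bits differ):
  100100111000001001010000
^ 111110000001000001100001
--------------------------
  011010111001001000110001

Answer: 011010111001001000110001 (7049777)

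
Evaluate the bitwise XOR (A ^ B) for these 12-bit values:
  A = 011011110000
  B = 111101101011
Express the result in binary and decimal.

Apply ^ to each column (1 where bits differ):
  011011110000
^ 111101101011
--------------
  100110011011

Answer: 100110011011 (2459)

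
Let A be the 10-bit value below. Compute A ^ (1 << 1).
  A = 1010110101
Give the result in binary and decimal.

Mask = 1 << 1 = 0000000010
Bit 1 of A is 0; XOR with the mask flips it to 1.
  1010110101
^ 0000000010
------------
  1010110111

Answer: 1010110111 (695)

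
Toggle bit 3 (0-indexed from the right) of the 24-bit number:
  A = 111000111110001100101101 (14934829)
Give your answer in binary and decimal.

Mask = 1 << 3 = 000000000000000000001000
Bit 3 of A is 1; XOR with the mask flips it to 0.
  111000111110001100101101
^ 000000000000000000001000
--------------------------
  111000111110001100100101

Answer: 111000111110001100100101 (14934821)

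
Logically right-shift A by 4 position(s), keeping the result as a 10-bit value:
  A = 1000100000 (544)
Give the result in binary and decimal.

Logical shift right by 4: drop the bottom 4 bit(s), prepend 4 zero(s) on the left.
  1000100000  ->  keep [100010], discard [0000], prepend 0000
= 0000100010

Answer: 0000100010 (34)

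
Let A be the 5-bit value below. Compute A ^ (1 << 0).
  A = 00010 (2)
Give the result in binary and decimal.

Mask = 1 << 0 = 00001
Bit 0 of A is 0; XOR with the mask flips it to 1.
  00010
^ 00001
-------
  00011

Answer: 00011 (3)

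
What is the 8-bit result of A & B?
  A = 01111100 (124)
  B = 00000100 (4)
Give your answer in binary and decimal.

Apply & to each column (1 only where both bits are 1):
  01111100
& 00000100
----------
  00000100

Answer: 00000100 (4)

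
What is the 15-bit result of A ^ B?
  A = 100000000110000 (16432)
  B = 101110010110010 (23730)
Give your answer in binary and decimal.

Apply ^ to each column (1 where bits differ):
  100000000110000
^ 101110010110010
-----------------
  001110010000010

Answer: 001110010000010 (7298)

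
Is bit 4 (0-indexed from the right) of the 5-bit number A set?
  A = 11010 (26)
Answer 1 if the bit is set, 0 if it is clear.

Bit 4 is the 5th from the right.
  11010
  ^
That bit is 1.

Answer: 1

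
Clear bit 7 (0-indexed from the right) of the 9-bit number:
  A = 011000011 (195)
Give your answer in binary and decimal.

Mask = ~(1 << 7) = 101111111
Bit 7 of A is 1, so AND-ing with the mask clears it to 0.
  011000011
& 101111111
-----------
  001000011

Answer: 001000011 (67)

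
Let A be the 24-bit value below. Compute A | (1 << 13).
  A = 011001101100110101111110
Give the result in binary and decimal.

Mask = 1 << 13 = 000000000010000000000000
Bit 13 of A is 0, so OR-ing with the mask flips it to 1.
  011001101100110101111110
| 000000000010000000000000
--------------------------
  011001101110110101111110

Answer: 011001101110110101111110 (6745470)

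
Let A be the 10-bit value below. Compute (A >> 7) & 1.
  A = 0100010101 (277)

Bit 7 is the 8th from the right.
  0100010101
    ^
That bit is 0.

Answer: 0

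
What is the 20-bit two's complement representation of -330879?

1. Binary of +330879:  01010000110001111111
2. Invert bits:     10101111001110000000
3. Add 1:           10101111001110000001

Answer: 10101111001110000001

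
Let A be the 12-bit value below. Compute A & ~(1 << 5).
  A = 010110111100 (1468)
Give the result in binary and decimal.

Mask = ~(1 << 5) = 111111011111
Bit 5 of A is 1, so AND-ing with the mask clears it to 0.
  010110111100
& 111111011111
--------------
  010110011100

Answer: 010110011100 (1436)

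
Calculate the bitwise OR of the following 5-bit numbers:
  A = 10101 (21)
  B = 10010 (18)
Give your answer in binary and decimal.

Apply | to each column (1 where either bit is 1):
  10101
| 10010
-------
  10111

Answer: 10111 (23)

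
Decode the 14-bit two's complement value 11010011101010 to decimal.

MSB is 1, so the value is negative. Find the magnitude:
1. Invert bits:  00101100010101
2. Add 1:        00101100010110  = 2838
3. Apply sign:   -2838

Answer: -2838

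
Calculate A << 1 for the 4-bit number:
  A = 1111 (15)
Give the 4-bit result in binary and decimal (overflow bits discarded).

Shift left by 1: drop the top 1 bit(s), append 1 zero(s) on the right.
  1111  ->  discard [1], keep [111], append 0
= 1110

Answer: 1110 (14)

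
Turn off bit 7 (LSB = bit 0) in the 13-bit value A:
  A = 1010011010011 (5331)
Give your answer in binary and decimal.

Mask = ~(1 << 7) = 1111101111111
Bit 7 of A is 1, so AND-ing with the mask clears it to 0.
  1010011010011
& 1111101111111
---------------
  1010001010011

Answer: 1010001010011 (5203)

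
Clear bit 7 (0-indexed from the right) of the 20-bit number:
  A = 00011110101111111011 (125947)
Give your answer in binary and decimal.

Mask = ~(1 << 7) = 11111111111101111111
Bit 7 of A is 1, so AND-ing with the mask clears it to 0.
  00011110101111111011
& 11111111111101111111
----------------------
  00011110101101111011

Answer: 00011110101101111011 (125819)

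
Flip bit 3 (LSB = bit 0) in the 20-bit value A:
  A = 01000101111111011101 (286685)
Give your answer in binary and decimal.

Mask = 1 << 3 = 00000000000000001000
Bit 3 of A is 1; XOR with the mask flips it to 0.
  01000101111111011101
^ 00000000000000001000
----------------------
  01000101111111010101

Answer: 01000101111111010101 (286677)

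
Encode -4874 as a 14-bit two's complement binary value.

1. Binary of +4874:  01001100001010
2. Invert bits:     10110011110101
3. Add 1:           10110011110110

Answer: 10110011110110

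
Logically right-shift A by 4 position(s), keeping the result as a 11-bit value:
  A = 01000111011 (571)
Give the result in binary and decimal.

Logical shift right by 4: drop the bottom 4 bit(s), prepend 4 zero(s) on the left.
  01000111011  ->  keep [0100011], discard [1011], prepend 0000
= 00000100011

Answer: 00000100011 (35)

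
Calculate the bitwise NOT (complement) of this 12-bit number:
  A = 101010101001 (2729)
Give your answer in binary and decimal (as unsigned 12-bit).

Flip each bit (0->1, 1->0):
  101010101001
  010101010110

Answer: 010101010110 (1366)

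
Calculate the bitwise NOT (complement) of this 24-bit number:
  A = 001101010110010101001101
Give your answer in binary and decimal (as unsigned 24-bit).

Flip each bit (0->1, 1->0):
  001101010110010101001101
  110010101001101010110010

Answer: 110010101001101010110010 (13277874)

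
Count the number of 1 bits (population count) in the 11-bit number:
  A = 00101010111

00101010111
1-bits at positions (from bit 0 = LSB): 0, 1, 2, 4, 6, 8
Count = 6

Answer: 6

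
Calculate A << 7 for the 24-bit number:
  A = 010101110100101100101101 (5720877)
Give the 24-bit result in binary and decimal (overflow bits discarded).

Shift left by 7: drop the top 7 bit(s), append 7 zero(s) on the right.
  010101110100101100101101  ->  discard [0101011], keep [10100101100101101], append 0000000
= 101001011001011010000000

Answer: 101001011001011010000000 (10851968)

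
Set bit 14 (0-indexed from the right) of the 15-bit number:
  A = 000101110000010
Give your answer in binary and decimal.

Mask = 1 << 14 = 100000000000000
Bit 14 of A is 0, so OR-ing with the mask flips it to 1.
  000101110000010
| 100000000000000
-----------------
  100101110000010

Answer: 100101110000010 (19330)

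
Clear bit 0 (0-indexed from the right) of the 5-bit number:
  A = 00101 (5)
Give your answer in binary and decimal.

Mask = ~(1 << 0) = 11110
Bit 0 of A is 1, so AND-ing with the mask clears it to 0.
  00101
& 11110
-------
  00100

Answer: 00100 (4)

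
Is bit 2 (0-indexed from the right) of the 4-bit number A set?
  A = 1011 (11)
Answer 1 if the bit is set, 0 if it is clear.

Bit 2 is the 3rd from the right.
  1011
   ^
That bit is 0.

Answer: 0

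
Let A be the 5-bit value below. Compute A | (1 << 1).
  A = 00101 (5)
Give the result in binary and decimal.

Mask = 1 << 1 = 00010
Bit 1 of A is 0, so OR-ing with the mask flips it to 1.
  00101
| 00010
-------
  00111

Answer: 00111 (7)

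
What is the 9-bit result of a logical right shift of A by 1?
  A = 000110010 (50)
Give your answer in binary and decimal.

Logical shift right by 1: drop the bottom 1 bit(s), prepend 1 zero(s) on the left.
  000110010  ->  keep [00011001], discard [0], prepend 0
= 000011001

Answer: 000011001 (25)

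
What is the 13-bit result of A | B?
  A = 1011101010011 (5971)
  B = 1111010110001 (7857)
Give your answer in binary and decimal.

Apply | to each column (1 where either bit is 1):
  1011101010011
| 1111010110001
---------------
  1111111110011

Answer: 1111111110011 (8179)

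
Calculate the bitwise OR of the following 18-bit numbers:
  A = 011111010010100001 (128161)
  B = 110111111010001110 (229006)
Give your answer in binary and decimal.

Apply | to each column (1 where either bit is 1):
  011111010010100001
| 110111111010001110
--------------------
  111111111010101111

Answer: 111111111010101111 (261807)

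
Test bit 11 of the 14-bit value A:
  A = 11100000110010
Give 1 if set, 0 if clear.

Bit 11 is the 12th from the right.
  11100000110010
    ^
That bit is 1.

Answer: 1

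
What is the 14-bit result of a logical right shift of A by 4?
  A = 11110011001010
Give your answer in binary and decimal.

Logical shift right by 4: drop the bottom 4 bit(s), prepend 4 zero(s) on the left.
  11110011001010  ->  keep [1111001100], discard [1010], prepend 0000
= 00001111001100

Answer: 00001111001100 (972)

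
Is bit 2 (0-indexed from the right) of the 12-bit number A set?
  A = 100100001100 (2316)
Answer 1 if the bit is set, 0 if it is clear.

Bit 2 is the 3rd from the right.
  100100001100
           ^
That bit is 1.

Answer: 1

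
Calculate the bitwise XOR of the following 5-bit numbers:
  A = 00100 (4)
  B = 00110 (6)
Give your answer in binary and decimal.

Apply ^ to each column (1 where bits differ):
  00100
^ 00110
-------
  00010

Answer: 00010 (2)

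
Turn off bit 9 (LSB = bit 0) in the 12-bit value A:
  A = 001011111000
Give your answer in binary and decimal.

Mask = ~(1 << 9) = 110111111111
Bit 9 of A is 1, so AND-ing with the mask clears it to 0.
  001011111000
& 110111111111
--------------
  000011111000

Answer: 000011111000 (248)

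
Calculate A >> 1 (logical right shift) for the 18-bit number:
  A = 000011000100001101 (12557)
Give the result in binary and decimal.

Logical shift right by 1: drop the bottom 1 bit(s), prepend 1 zero(s) on the left.
  000011000100001101  ->  keep [00001100010000110], discard [1], prepend 0
= 000001100010000110

Answer: 000001100010000110 (6278)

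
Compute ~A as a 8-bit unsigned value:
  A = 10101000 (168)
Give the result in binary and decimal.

Flip each bit (0->1, 1->0):
  10101000
  01010111

Answer: 01010111 (87)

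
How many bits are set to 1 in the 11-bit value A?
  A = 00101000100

00101000100
1-bits at positions (from bit 0 = LSB): 2, 6, 8
Count = 3

Answer: 3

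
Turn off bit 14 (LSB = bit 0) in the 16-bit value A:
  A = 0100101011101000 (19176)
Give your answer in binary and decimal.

Mask = ~(1 << 14) = 1011111111111111
Bit 14 of A is 1, so AND-ing with the mask clears it to 0.
  0100101011101000
& 1011111111111111
------------------
  0000101011101000

Answer: 0000101011101000 (2792)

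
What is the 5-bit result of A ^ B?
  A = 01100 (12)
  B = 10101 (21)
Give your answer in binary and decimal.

Apply ^ to each column (1 where bits differ):
  01100
^ 10101
-------
  11001

Answer: 11001 (25)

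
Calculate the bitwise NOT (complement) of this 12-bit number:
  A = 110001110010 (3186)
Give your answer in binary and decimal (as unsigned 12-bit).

Flip each bit (0->1, 1->0):
  110001110010
  001110001101

Answer: 001110001101 (909)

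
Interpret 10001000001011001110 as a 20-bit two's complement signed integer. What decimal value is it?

MSB is 1, so the value is negative. Find the magnitude:
1. Invert bits:  01110111110100110001
2. Add 1:        01110111110100110010  = 490802
3. Apply sign:   -490802

Answer: -490802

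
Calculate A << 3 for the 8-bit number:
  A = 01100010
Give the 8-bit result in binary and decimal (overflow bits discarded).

Shift left by 3: drop the top 3 bit(s), append 3 zero(s) on the right.
  01100010  ->  discard [011], keep [00010], append 000
= 00010000

Answer: 00010000 (16)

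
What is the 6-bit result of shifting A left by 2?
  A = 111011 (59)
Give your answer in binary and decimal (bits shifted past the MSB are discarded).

Shift left by 2: drop the top 2 bit(s), append 2 zero(s) on the right.
  111011  ->  discard [11], keep [1011], append 00
= 101100

Answer: 101100 (44)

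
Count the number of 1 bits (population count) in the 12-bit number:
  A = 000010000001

000010000001
1-bits at positions (from bit 0 = LSB): 0, 7
Count = 2

Answer: 2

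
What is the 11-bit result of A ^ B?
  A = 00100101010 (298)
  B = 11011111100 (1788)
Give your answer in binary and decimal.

Apply ^ to each column (1 where bits differ):
  00100101010
^ 11011111100
-------------
  11111010110

Answer: 11111010110 (2006)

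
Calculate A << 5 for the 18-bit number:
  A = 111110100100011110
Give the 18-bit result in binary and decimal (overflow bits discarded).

Shift left by 5: drop the top 5 bit(s), append 5 zero(s) on the right.
  111110100100011110  ->  discard [11111], keep [0100100011110], append 00000
= 010010001111000000

Answer: 010010001111000000 (74688)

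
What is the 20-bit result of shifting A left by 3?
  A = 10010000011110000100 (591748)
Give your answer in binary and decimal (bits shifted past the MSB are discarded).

Shift left by 3: drop the top 3 bit(s), append 3 zero(s) on the right.
  10010000011110000100  ->  discard [100], keep [10000011110000100], append 000
= 10000011110000100000

Answer: 10000011110000100000 (539680)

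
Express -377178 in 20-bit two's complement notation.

1. Binary of +377178:  01011100000101011010
2. Invert bits:     10100011111010100101
3. Add 1:           10100011111010100110

Answer: 10100011111010100110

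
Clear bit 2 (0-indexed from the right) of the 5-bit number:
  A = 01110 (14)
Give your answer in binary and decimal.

Mask = ~(1 << 2) = 11011
Bit 2 of A is 1, so AND-ing with the mask clears it to 0.
  01110
& 11011
-------
  01010

Answer: 01010 (10)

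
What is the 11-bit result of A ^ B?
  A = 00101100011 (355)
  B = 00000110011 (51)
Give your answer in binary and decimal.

Apply ^ to each column (1 where bits differ):
  00101100011
^ 00000110011
-------------
  00101010000

Answer: 00101010000 (336)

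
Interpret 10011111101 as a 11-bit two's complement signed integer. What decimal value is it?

MSB is 1, so the value is negative. Find the magnitude:
1. Invert bits:  01100000010
2. Add 1:        01100000011  = 771
3. Apply sign:   -771

Answer: -771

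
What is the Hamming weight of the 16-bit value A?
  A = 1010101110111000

1010101110111000
1-bits at positions (from bit 0 = LSB): 3, 4, 5, 7, 8, 9, 11, 13, 15
Count = 9

Answer: 9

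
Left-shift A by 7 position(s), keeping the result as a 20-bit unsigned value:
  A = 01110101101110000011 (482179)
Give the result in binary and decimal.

Shift left by 7: drop the top 7 bit(s), append 7 zero(s) on the right.
  01110101101110000011  ->  discard [0111010], keep [1101110000011], append 0000000
= 11011100000110000000

Answer: 11011100000110000000 (901504)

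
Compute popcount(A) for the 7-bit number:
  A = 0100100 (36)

0100100
1-bits at positions (from bit 0 = LSB): 2, 5
Count = 2

Answer: 2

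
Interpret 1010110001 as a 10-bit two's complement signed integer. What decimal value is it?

MSB is 1, so the value is negative. Find the magnitude:
1. Invert bits:  0101001110
2. Add 1:        0101001111  = 335
3. Apply sign:   -335

Answer: -335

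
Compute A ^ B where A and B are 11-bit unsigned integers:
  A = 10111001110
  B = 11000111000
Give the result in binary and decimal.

Apply ^ to each column (1 where bits differ):
  10111001110
^ 11000111000
-------------
  01111110110

Answer: 01111110110 (1014)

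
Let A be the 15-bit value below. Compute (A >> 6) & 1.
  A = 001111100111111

Bit 6 is the 7th from the right.
  001111100111111
          ^
That bit is 0.

Answer: 0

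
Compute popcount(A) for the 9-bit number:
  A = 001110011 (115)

001110011
1-bits at positions (from bit 0 = LSB): 0, 1, 4, 5, 6
Count = 5

Answer: 5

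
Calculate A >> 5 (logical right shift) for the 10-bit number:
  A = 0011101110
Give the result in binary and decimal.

Logical shift right by 5: drop the bottom 5 bit(s), prepend 5 zero(s) on the left.
  0011101110  ->  keep [00111], discard [01110], prepend 00000
= 0000000111

Answer: 0000000111 (7)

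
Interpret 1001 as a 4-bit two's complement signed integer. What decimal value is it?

MSB is 1, so the value is negative. Find the magnitude:
1. Invert bits:  0110
2. Add 1:        0111  = 7
3. Apply sign:   -7

Answer: -7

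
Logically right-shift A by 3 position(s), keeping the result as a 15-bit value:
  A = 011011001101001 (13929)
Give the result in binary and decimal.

Logical shift right by 3: drop the bottom 3 bit(s), prepend 3 zero(s) on the left.
  011011001101001  ->  keep [011011001101], discard [001], prepend 000
= 000011011001101

Answer: 000011011001101 (1741)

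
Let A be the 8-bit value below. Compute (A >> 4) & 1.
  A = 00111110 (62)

Bit 4 is the 5th from the right.
  00111110
     ^
That bit is 1.

Answer: 1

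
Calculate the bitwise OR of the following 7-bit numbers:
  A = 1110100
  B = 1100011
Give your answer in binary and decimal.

Apply | to each column (1 where either bit is 1):
  1110100
| 1100011
---------
  1110111

Answer: 1110111 (119)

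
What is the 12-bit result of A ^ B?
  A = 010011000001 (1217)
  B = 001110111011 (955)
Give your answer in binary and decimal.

Apply ^ to each column (1 where bits differ):
  010011000001
^ 001110111011
--------------
  011101111010

Answer: 011101111010 (1914)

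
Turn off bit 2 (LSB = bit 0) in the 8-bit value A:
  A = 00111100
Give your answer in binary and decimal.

Mask = ~(1 << 2) = 11111011
Bit 2 of A is 1, so AND-ing with the mask clears it to 0.
  00111100
& 11111011
----------
  00111000

Answer: 00111000 (56)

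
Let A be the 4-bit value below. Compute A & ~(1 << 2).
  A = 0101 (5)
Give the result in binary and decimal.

Mask = ~(1 << 2) = 1011
Bit 2 of A is 1, so AND-ing with the mask clears it to 0.
  0101
& 1011
------
  0001

Answer: 0001 (1)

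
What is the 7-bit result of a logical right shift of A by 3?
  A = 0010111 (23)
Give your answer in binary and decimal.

Logical shift right by 3: drop the bottom 3 bit(s), prepend 3 zero(s) on the left.
  0010111  ->  keep [0010], discard [111], prepend 000
= 0000010

Answer: 0000010 (2)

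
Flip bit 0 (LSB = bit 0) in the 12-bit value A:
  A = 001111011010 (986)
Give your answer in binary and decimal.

Mask = 1 << 0 = 000000000001
Bit 0 of A is 0; XOR with the mask flips it to 1.
  001111011010
^ 000000000001
--------------
  001111011011

Answer: 001111011011 (987)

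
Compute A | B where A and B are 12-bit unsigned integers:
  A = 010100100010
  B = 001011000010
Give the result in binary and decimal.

Apply | to each column (1 where either bit is 1):
  010100100010
| 001011000010
--------------
  011111100010

Answer: 011111100010 (2018)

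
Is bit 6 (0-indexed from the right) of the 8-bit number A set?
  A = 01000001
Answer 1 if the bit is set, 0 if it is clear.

Bit 6 is the 7th from the right.
  01000001
   ^
That bit is 1.

Answer: 1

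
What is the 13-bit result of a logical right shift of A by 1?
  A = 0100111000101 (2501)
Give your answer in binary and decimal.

Logical shift right by 1: drop the bottom 1 bit(s), prepend 1 zero(s) on the left.
  0100111000101  ->  keep [010011100010], discard [1], prepend 0
= 0010011100010

Answer: 0010011100010 (1250)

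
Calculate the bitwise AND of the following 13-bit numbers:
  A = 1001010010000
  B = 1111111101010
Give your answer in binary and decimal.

Apply & to each column (1 only where both bits are 1):
  1001010010000
& 1111111101010
---------------
  1001010000000

Answer: 1001010000000 (4736)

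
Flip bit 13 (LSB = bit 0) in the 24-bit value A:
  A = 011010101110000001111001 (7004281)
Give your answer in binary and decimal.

Mask = 1 << 13 = 000000000010000000000000
Bit 13 of A is 1; XOR with the mask flips it to 0.
  011010101110000001111001
^ 000000000010000000000000
--------------------------
  011010101100000001111001

Answer: 011010101100000001111001 (6996089)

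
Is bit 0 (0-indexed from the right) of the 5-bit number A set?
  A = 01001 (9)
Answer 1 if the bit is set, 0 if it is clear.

Bit 0 is the 1st from the right.
  01001
      ^
That bit is 1.

Answer: 1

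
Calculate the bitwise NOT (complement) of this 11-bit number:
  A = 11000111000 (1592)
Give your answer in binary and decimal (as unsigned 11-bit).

Flip each bit (0->1, 1->0):
  11000111000
  00111000111

Answer: 00111000111 (455)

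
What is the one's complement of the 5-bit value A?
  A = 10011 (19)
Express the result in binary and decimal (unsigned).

Flip each bit (0->1, 1->0):
  10011
  01100

Answer: 01100 (12)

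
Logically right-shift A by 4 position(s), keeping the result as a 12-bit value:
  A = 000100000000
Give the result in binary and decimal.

Logical shift right by 4: drop the bottom 4 bit(s), prepend 4 zero(s) on the left.
  000100000000  ->  keep [00010000], discard [0000], prepend 0000
= 000000010000

Answer: 000000010000 (16)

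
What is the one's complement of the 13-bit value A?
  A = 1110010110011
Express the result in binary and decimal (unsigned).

Flip each bit (0->1, 1->0):
  1110010110011
  0001101001100

Answer: 0001101001100 (844)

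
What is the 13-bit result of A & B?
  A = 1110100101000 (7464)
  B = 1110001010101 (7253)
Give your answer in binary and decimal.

Apply & to each column (1 only where both bits are 1):
  1110100101000
& 1110001010101
---------------
  1110000000000

Answer: 1110000000000 (7168)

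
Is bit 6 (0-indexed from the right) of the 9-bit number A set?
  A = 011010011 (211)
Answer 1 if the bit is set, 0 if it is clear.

Bit 6 is the 7th from the right.
  011010011
    ^
That bit is 1.

Answer: 1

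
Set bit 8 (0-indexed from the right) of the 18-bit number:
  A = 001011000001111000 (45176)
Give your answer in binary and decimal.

Mask = 1 << 8 = 000000000100000000
Bit 8 of A is 0, so OR-ing with the mask flips it to 1.
  001011000001111000
| 000000000100000000
--------------------
  001011000101111000

Answer: 001011000101111000 (45432)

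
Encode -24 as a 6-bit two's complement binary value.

1. Binary of +24:  011000
2. Invert bits:     100111
3. Add 1:           101000

Answer: 101000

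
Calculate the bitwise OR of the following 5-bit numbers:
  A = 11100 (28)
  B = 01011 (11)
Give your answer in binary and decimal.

Apply | to each column (1 where either bit is 1):
  11100
| 01011
-------
  11111

Answer: 11111 (31)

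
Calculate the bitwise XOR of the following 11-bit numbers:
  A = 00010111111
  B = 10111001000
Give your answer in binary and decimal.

Apply ^ to each column (1 where bits differ):
  00010111111
^ 10111001000
-------------
  10101110111

Answer: 10101110111 (1399)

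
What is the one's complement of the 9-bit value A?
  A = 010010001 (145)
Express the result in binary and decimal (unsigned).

Flip each bit (0->1, 1->0):
  010010001
  101101110

Answer: 101101110 (366)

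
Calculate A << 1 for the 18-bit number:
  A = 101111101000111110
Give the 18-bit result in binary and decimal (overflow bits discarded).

Shift left by 1: drop the top 1 bit(s), append 1 zero(s) on the right.
  101111101000111110  ->  discard [1], keep [01111101000111110], append 0
= 011111010001111100

Answer: 011111010001111100 (128124)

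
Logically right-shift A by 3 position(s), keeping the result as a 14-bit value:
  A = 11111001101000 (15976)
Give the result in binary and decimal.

Logical shift right by 3: drop the bottom 3 bit(s), prepend 3 zero(s) on the left.
  11111001101000  ->  keep [11111001101], discard [000], prepend 000
= 00011111001101

Answer: 00011111001101 (1997)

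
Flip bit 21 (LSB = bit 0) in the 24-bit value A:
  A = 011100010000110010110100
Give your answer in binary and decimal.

Mask = 1 << 21 = 001000000000000000000000
Bit 21 of A is 1; XOR with the mask flips it to 0.
  011100010000110010110100
^ 001000000000000000000000
--------------------------
  010100010000110010110100

Answer: 010100010000110010110100 (5311668)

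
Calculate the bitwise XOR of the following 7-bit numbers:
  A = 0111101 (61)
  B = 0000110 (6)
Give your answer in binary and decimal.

Apply ^ to each column (1 where bits differ):
  0111101
^ 0000110
---------
  0111011

Answer: 0111011 (59)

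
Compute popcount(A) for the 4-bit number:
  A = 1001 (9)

1001
1-bits at positions (from bit 0 = LSB): 0, 3
Count = 2

Answer: 2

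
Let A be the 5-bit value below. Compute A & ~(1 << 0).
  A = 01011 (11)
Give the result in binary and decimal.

Mask = ~(1 << 0) = 11110
Bit 0 of A is 1, so AND-ing with the mask clears it to 0.
  01011
& 11110
-------
  01010

Answer: 01010 (10)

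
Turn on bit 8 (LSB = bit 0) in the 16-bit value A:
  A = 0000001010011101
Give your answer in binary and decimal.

Mask = 1 << 8 = 0000000100000000
Bit 8 of A is 0, so OR-ing with the mask flips it to 1.
  0000001010011101
| 0000000100000000
------------------
  0000001110011101

Answer: 0000001110011101 (925)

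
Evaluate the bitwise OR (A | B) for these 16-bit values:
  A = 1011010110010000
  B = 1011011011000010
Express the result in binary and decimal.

Apply | to each column (1 where either bit is 1):
  1011010110010000
| 1011011011000010
------------------
  1011011111010010

Answer: 1011011111010010 (47058)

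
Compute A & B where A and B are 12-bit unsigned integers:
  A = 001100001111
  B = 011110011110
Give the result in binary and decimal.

Apply & to each column (1 only where both bits are 1):
  001100001111
& 011110011110
--------------
  001100001110

Answer: 001100001110 (782)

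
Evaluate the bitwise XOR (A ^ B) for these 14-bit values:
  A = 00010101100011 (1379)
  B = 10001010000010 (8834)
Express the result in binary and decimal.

Apply ^ to each column (1 where bits differ):
  00010101100011
^ 10001010000010
----------------
  10011111100001

Answer: 10011111100001 (10209)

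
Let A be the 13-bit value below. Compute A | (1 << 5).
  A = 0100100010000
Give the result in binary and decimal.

Mask = 1 << 5 = 0000000100000
Bit 5 of A is 0, so OR-ing with the mask flips it to 1.
  0100100010000
| 0000000100000
---------------
  0100100110000

Answer: 0100100110000 (2352)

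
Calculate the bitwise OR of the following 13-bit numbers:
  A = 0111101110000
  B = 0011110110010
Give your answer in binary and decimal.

Apply | to each column (1 where either bit is 1):
  0111101110000
| 0011110110010
---------------
  0111111110010

Answer: 0111111110010 (4082)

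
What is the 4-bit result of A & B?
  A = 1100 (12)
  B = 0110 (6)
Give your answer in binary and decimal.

Apply & to each column (1 only where both bits are 1):
  1100
& 0110
------
  0100

Answer: 0100 (4)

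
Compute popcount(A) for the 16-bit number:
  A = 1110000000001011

1110000000001011
1-bits at positions (from bit 0 = LSB): 0, 1, 3, 13, 14, 15
Count = 6

Answer: 6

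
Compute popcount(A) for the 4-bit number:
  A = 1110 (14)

1110
1-bits at positions (from bit 0 = LSB): 1, 2, 3
Count = 3

Answer: 3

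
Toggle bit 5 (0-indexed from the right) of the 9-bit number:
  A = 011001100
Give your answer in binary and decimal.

Mask = 1 << 5 = 000100000
Bit 5 of A is 0; XOR with the mask flips it to 1.
  011001100
^ 000100000
-----------
  011101100

Answer: 011101100 (236)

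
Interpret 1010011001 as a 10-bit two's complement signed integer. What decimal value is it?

MSB is 1, so the value is negative. Find the magnitude:
1. Invert bits:  0101100110
2. Add 1:        0101100111  = 359
3. Apply sign:   -359

Answer: -359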